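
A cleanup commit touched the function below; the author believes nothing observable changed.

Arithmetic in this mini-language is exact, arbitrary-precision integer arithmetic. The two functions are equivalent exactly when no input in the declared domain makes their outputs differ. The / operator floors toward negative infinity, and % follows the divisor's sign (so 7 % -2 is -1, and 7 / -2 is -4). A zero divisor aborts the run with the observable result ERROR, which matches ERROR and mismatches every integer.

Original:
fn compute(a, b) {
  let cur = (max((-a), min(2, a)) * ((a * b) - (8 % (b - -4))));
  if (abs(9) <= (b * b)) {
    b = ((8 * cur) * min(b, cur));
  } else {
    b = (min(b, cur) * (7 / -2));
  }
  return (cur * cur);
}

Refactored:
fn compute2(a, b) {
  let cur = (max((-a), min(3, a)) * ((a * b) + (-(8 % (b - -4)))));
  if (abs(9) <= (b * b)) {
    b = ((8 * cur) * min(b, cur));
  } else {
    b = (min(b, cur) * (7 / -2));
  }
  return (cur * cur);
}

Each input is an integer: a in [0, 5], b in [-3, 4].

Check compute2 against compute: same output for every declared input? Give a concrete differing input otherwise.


These are not equivalent — on a=3, b=-3 the outputs split (324 vs 729).
compute: cur=-18, then (abs(9) <= (b * b)) is true, then b=2592, then returns 324
compute2: cur=-27, then (abs(9) <= (b * b)) is true, then b=5832, then returns 729
verdict: not equivalent; witness: a=3, b=-3


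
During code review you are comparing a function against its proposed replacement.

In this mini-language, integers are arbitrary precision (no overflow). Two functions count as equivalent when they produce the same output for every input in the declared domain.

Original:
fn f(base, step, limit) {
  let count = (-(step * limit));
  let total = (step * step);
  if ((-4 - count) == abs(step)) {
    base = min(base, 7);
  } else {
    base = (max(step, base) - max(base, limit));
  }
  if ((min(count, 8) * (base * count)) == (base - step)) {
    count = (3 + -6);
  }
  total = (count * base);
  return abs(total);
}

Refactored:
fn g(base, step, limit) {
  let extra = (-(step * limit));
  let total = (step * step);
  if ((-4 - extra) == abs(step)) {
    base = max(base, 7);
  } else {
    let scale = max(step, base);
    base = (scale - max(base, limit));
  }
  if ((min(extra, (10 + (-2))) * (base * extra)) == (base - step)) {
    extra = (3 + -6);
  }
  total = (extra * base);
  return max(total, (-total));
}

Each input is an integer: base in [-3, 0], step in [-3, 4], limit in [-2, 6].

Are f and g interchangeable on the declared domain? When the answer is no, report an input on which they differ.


Try base=-3, step=1, limit=5.
f: count := -5 | total := 1 | ((-4 - count) == abs(step)): true | base := -3 | ((min(count, 8) * (base * count)) == (base - step)): false | total := 15 | result 15
g: extra := -5 | total := 1 | ((-4 - extra) == abs(step)): true | base := 7 | ((min(extra, (10 + (-2))) * (base * extra)) == (base - step)): false | total := -35 | result 35
15 != 35, so the rewrite changes behavior.
verdict: not equivalent; witness: base=-3, step=1, limit=5


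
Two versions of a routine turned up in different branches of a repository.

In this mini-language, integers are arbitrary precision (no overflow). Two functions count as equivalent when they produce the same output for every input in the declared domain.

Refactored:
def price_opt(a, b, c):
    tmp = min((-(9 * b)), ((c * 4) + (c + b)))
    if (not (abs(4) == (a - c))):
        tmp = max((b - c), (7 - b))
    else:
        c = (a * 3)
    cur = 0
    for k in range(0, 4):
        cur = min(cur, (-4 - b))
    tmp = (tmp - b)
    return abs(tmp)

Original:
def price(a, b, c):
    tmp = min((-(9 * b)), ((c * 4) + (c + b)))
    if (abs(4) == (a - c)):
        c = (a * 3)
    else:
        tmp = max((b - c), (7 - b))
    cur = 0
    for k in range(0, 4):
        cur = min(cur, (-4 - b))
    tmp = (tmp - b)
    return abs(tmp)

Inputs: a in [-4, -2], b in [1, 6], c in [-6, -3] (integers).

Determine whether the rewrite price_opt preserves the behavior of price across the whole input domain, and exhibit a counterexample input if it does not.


Equivalent — the differences include boolean connective usage differs, yet no declared input distinguishes the two.
Spot check at a=-2, b=2, c=-5 — price: tmp = -23; (abs(4) == (a - c)) -> false; tmp = 7; cur = 0; [k=0]; cur = -6; [k=1]; cur = -6; [k=2]; cur = -6; [k=3]; cur = -6; tmp = 5; return 5. price_opt: tmp = -23; (not (abs(4) == (a - c))) -> true; tmp = 7; cur = 0; [k=0]; cur = -6; [k=1]; cur = -6; [k=2]; cur = -6; [k=3]; cur = -6; tmp = 5; return 5. Both give 5.
Across all 72 domain points the two functions coincide.
verdict: equivalent


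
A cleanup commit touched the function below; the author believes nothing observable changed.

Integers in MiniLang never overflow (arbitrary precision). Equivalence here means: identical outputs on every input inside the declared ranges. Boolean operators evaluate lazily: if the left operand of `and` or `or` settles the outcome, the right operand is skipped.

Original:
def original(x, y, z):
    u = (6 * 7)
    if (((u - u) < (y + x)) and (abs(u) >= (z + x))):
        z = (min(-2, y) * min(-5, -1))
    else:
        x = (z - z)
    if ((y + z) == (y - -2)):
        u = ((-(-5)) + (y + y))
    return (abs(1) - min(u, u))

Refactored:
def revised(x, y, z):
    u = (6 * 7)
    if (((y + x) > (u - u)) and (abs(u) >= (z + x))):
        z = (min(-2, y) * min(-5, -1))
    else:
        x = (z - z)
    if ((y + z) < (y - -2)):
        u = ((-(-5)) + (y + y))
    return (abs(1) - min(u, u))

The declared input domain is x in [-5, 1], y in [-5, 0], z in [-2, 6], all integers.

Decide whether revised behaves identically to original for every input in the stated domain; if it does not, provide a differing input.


Consider the input x=-5, y=-5, z=-2.
original: u := 42 | (((u - u) < (y + x)) and (abs(u) >= (z + x))): false | x := 0 | ((y + z) == (y - -2)): false | result -41
revised: u := 42 | (((y + x) > (u - u)) and (abs(u) >= (z + x))): false | x := 0 | ((y + z) < (y - -2)): true | u := -5 | result 6
-41 against 6: the behavior changed.
verdict: not equivalent; witness: x=-5, y=-5, z=-2


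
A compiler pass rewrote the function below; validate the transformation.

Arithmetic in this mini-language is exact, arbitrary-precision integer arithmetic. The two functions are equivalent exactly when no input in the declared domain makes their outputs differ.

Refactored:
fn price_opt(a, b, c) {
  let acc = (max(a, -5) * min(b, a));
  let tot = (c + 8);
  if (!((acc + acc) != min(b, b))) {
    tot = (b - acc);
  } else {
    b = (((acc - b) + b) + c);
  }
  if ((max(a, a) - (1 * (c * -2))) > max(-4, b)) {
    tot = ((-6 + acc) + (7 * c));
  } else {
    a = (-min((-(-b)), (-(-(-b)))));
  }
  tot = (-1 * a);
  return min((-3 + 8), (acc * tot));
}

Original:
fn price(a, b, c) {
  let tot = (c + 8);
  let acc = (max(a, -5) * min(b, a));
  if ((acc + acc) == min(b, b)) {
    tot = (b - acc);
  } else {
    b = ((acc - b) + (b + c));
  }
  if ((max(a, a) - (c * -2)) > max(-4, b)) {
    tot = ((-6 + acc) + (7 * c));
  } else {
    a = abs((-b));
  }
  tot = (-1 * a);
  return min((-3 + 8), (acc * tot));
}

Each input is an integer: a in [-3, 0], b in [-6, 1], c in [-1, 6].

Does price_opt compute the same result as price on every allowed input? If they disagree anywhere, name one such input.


Equivalent — the differences include constant usage differs; comparison usage differs; min/max/abs usage differs; arithmetic usage differs; boolean connective usage differs, yet no declared input distinguishes the two.
As a probe, take a=-3, b=-6, c=0: price runs tot := 8 | acc := 18 | ((acc + acc) == min(b, b)): false | b := 18 | ((max(a, a) - (c * -2)) > max(-4, b)): false | a := 18 | tot := -18 | result -324; price_opt runs acc := 18 | tot := 8 | (!((acc + acc) != min(b, b))): false | b := 18 | ((max(a, a) - (1 * (c * -2))) > max(-4, b)): false | a := 18 | tot := -18 | result -324; both end at -324.
Every one of the 256 inputs gives matching results.
verdict: equivalent


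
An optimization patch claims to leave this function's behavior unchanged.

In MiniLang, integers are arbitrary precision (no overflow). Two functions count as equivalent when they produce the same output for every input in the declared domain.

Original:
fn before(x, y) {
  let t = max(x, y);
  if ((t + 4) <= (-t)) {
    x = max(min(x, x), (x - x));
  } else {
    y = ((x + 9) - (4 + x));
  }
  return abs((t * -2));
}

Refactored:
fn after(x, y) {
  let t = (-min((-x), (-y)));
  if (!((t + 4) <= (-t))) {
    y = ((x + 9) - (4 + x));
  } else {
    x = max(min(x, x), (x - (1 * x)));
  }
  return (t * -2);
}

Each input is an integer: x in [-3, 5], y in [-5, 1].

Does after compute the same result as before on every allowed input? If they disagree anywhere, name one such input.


The rewrite breaks on x=-3, y=1, where the results are 2 and -2.
before: t := 1 | ((t + 4) <= (-t)): false | y := 5 | result 2
after: t := 1 | (!((t + 4) <= (-t))): true | y := 5 | result -2
verdict: not equivalent; witness: x=-3, y=1


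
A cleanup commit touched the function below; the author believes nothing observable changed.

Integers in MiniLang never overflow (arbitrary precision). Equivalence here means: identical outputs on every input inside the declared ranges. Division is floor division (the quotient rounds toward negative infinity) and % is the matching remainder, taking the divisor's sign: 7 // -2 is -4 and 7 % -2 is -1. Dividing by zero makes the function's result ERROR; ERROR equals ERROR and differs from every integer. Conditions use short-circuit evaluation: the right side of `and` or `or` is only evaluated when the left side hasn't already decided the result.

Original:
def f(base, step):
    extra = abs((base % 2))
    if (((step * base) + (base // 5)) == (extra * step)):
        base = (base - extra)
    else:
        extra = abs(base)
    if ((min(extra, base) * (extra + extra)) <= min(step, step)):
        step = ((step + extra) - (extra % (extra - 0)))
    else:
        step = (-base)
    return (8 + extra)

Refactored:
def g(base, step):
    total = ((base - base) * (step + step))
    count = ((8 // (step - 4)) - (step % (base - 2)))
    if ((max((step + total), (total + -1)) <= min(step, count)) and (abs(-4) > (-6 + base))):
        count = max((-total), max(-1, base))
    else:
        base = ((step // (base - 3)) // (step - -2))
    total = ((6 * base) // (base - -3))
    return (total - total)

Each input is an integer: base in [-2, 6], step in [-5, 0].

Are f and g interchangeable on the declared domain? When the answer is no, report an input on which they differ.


Not equivalent: base=-2, step=-5 separates them (10 vs 0).
f: extra becomes 0; next (((step * base) + (base // 5)) == (extra * step)) evaluates to false; next extra becomes 2; next ((min(extra, base) * (extra + extra)) <= min(step, step)) evaluates to true; next step becomes -3; next final value 10
g: total becomes 0; next count becomes 0; next ((max((step + total), (total + -1)) <= min(step, count)) and (abs(-4) > (-6 + base))) evaluates to false; next base becomes -1; next total becomes -3; next final value 0
verdict: not equivalent; witness: base=-2, step=-5


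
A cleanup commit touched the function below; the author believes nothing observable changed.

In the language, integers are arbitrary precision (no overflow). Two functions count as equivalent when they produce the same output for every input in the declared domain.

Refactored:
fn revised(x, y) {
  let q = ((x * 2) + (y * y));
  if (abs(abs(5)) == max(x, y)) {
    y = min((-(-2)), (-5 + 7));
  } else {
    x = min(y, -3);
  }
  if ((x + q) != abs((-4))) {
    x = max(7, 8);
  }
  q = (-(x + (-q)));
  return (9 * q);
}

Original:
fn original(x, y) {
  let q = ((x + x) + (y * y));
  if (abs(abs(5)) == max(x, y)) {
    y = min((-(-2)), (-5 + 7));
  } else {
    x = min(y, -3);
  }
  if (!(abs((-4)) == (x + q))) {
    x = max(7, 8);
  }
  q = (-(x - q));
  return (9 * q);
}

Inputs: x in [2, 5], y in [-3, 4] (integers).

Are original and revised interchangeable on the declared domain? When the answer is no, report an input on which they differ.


Reading the diff, among the changes: comparison usage differs, and arithmetic usage differs, and boolean connective usage differs, and constant usage differs.
Tracing x=5, y=4: original: q := 26 | (abs(abs(5)) == max(x, y)): true | y := 2 | (!(abs((-4)) == (x + q))): true | x := 8 | q := 18 | result 162 | revised: q := 26 | (abs(abs(5)) == max(x, y)): true | y := 2 | ((x + q) != abs((-4))): true | x := 8 | q := 18 | result 162 — matching result 162.
Checked all 32 inputs in the declared domain: the outputs agree on every one.
verdict: equivalent


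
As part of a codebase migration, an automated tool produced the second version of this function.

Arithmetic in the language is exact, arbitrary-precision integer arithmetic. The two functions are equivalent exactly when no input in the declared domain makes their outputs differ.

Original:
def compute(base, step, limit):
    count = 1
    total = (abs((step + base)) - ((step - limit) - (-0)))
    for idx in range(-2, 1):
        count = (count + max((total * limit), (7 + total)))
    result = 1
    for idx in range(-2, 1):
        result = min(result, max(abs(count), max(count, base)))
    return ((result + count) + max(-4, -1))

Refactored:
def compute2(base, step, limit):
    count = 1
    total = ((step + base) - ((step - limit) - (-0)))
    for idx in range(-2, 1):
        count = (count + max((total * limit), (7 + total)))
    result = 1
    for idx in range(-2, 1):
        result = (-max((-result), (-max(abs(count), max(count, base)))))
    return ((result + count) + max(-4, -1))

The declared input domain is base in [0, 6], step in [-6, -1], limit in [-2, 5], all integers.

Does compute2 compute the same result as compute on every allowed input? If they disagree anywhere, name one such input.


Consider the input base=0, step=-6, limit=-2.
compute: count := 1 | total := 10 | iter idx=-2: | count := 18 | iter idx=-1: | count := 35 | iter idx=0: | count := 52 | result := 1 | iter idx=-2: | result := 1 | iter idx=-1: | result := 1 | iter idx=0: | result := 1 | result 52
compute2: count := 1 | total := -2 | iter idx=-2: | count := 6 | iter idx=-1: | count := 11 | iter idx=0: | count := 16 | result := 1 | iter idx=-2: | result := 1 | iter idx=-1: | result := 1 | iter idx=0: | result := 1 | result 16
52 against 16: the behavior changed.
verdict: not equivalent; witness: base=0, step=-6, limit=-2


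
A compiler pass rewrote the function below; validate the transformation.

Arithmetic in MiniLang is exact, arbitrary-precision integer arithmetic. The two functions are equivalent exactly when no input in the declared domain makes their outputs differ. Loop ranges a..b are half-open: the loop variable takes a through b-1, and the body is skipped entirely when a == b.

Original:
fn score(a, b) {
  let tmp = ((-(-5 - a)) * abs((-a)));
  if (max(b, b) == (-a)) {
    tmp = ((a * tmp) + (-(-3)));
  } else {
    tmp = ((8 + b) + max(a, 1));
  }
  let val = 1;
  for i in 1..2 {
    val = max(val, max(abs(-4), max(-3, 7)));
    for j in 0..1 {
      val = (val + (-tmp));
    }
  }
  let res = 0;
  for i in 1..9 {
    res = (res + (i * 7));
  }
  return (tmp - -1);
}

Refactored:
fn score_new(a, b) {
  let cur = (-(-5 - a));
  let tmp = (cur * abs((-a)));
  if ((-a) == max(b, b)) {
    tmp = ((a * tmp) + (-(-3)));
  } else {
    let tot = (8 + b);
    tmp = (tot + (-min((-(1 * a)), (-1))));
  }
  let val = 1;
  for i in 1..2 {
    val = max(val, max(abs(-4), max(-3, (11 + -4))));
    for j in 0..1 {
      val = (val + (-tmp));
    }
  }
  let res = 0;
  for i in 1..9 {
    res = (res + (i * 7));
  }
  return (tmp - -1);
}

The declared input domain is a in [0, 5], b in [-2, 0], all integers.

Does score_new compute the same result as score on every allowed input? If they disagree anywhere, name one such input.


Changes here: arithmetic usage differs; and local variable names differ; and constant usage differs; and statement counts differ; and min/max/abs usage differs; the full 18-point sweep finds no disagreement.
verdict: equivalent


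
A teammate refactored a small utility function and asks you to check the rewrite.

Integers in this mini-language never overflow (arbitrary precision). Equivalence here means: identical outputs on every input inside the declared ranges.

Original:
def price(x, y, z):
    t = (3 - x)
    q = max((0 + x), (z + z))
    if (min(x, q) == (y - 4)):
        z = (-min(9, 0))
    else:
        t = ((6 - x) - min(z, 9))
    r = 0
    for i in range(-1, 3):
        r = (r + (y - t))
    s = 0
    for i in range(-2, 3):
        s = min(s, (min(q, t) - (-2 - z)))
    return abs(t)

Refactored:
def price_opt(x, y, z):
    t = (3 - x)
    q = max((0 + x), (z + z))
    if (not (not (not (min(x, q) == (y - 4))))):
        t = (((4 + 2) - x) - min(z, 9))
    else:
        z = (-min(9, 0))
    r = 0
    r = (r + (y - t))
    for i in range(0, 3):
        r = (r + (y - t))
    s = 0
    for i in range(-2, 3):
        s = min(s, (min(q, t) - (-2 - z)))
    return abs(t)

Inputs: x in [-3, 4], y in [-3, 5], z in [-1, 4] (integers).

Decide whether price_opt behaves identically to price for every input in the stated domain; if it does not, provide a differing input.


The two versions differ — the changes include boolean connective usage differs; and statement counts differ; and arithmetic usage differs; and loop structure differs; and constant usage differs.
As a probe, take x=-3, y=1, z=2: price runs t becomes 6; next q becomes 4; next (min(x, q) == (y - 4)) evaluates to true; next z becomes 0; next r becomes 0; next at i=-1:; next r becomes -5; next at i=0:; next r becomes -10; next at i=1:; next r becomes -15; next at i=2:; next r becomes -20; next s becomes 0; next at i=-2:; next s becomes 0; next at i=-1:; next s becomes 0; next at i=0:; next s becomes 0; next at i=1:; next s becomes 0; next at i=2:; next s becomes 0; next final value 6; price_opt runs t becomes 6; next q becomes 4; next (not (not (not (min(x, q) == (y - 4))))) evaluates to false; next z becomes 0; next r becomes 0; next r becomes -5; next at i=0:; next r becomes -10; next at i=1:; next r becomes -15; next at i=2:; next r becomes -20; next s becomes 0; next at i=-2:; next s becomes 0; next at i=-1:; next s becomes 0; next at i=0:; next s becomes 0; next at i=1:; next s becomes 0; next at i=2:; next s becomes 0; next final value 6; both end at 6.
Checked all 432 inputs in the declared domain: the outputs agree on every one.
verdict: equivalent


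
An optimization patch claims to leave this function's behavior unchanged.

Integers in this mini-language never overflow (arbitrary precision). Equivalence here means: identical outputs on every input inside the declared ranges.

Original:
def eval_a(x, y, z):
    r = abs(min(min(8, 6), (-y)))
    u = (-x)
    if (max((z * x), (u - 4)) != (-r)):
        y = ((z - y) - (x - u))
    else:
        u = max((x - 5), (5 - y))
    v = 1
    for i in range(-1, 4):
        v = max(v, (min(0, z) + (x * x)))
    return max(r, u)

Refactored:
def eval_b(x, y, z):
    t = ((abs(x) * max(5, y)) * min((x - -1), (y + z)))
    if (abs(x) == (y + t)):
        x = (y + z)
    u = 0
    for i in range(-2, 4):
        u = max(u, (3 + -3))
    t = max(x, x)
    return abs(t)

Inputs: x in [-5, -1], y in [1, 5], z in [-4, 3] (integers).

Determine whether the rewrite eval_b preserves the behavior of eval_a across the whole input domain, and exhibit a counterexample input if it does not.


On input x=-4, y=5, z=-4, eval_a returns 5 while eval_b returns 4.
verdict: not equivalent; witness: x=-4, y=5, z=-4


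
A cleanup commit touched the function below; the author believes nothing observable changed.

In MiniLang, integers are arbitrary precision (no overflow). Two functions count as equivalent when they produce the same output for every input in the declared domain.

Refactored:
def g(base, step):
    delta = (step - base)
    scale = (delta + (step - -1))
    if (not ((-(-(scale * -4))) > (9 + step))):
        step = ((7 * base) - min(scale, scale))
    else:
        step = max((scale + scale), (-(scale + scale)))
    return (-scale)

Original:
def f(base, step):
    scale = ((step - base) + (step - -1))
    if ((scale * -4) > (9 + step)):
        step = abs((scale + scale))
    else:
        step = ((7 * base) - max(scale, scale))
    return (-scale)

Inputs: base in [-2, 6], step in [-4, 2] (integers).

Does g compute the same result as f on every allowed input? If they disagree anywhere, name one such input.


The one real change (`max(scale, scale)` became `min(scale, scale)`) has no effect anywhere in the declared ranges.
Tracing base=-2, step=-1: f: scale becomes 1; next ((scale * -4) > (9 + step)) evaluates to false; next step becomes -15; next final value -1 | g: delta becomes 1; next scale becomes 1; next (not ((-(-(scale * -4))) > (9 + step))) evaluates to true; next step becomes -15; next final value -1 — matching result -1.
An exhaustive pass over the 63 declared inputs shows identical outputs.
verdict: equivalent


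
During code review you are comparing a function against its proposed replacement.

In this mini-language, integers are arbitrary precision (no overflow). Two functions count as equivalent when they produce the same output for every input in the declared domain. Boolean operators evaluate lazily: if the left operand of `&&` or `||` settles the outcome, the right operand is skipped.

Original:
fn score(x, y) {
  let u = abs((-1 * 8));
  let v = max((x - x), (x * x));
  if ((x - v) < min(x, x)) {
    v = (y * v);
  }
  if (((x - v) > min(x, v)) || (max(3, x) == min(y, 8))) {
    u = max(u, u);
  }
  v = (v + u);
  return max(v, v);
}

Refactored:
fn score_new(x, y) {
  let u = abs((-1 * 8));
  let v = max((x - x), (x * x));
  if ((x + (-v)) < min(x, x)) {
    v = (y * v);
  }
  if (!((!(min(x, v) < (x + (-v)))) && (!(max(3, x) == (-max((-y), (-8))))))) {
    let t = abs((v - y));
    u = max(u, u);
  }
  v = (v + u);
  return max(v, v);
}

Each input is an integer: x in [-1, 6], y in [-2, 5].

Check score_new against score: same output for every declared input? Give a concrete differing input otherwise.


Side by side, the visible changes include: local variable names differ, plus statement counts differ, plus arithmetic usage differs, plus boolean connective usage differs, plus comparison usage differs, plus min/max/abs usage differs.
One worked example (x=2, y=3) — score: u = 8; v = 4; ((x - v) < min(x, x)) -> true; v = 12; (((x - v) > min(x, v)) || (max(3, x) == min(y, 8))) -> true; u = 8; v = 20; return 20; score_new: u = 8; v = 4; ((x + (-v)) < min(x, x)) -> true; v = 12; (!((!(min(x, v) < (x + (-v)))) && (!(max(3, x) == (-max((-y), (-8))))))) -> true; t = 9; u = 8; v = 20; return 20; agreement on 20.
Sweeping the whole domain (64 inputs) finds no disagreement.
verdict: equivalent


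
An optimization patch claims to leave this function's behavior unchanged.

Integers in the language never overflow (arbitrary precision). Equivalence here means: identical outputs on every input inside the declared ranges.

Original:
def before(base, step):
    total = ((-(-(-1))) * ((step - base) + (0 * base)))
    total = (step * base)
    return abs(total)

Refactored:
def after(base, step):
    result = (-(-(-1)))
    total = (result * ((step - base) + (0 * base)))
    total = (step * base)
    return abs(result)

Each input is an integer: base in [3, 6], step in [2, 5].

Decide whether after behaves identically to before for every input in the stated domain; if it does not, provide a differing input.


Take base=3, step=2.
before: total := 1 | total := 6 | result 6
after: result := -1 | total := 1 | total := 6 | result 1
6 against 1: the behavior changed.
verdict: not equivalent; witness: base=3, step=2


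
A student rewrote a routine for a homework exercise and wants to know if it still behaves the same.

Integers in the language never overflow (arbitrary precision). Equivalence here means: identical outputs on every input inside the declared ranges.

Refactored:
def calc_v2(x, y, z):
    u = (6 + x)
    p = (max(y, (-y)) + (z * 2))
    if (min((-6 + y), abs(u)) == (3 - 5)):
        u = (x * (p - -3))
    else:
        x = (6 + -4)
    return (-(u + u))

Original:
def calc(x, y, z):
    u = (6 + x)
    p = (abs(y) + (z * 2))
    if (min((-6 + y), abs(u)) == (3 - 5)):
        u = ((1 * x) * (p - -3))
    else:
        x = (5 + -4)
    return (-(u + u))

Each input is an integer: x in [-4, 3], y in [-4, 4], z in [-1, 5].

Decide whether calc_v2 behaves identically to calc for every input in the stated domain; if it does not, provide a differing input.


Although `5` became `6`, no input in the stated domain can expose it.
One worked example (x=3, y=-4, z=2) — calc: u = 9; p = 8; (min((-6 + y), abs(u)) == (3 - 5)) -> false; x = 1; return -18; calc_v2: u = 9; p = 8; (min((-6 + y), abs(u)) == (3 - 5)) -> false; x = 2; return -18; agreement on -18.
An exhaustive pass over the 504 declared inputs shows identical outputs.
verdict: equivalent


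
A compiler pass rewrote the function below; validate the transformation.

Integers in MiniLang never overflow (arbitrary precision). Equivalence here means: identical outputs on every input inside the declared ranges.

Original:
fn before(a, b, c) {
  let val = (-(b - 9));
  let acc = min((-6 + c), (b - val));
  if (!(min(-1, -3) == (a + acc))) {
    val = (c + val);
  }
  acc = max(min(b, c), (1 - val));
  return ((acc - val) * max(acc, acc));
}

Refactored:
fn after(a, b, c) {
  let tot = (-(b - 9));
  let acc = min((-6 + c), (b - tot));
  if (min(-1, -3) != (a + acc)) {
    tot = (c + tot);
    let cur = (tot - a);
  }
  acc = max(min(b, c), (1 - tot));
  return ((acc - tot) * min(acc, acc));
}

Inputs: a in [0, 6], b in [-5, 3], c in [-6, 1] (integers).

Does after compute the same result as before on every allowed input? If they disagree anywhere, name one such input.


Although `max(acc, acc)` became `min(acc, acc)`, no input in the stated domain can expose it; all 504 inputs agree.
verdict: equivalent


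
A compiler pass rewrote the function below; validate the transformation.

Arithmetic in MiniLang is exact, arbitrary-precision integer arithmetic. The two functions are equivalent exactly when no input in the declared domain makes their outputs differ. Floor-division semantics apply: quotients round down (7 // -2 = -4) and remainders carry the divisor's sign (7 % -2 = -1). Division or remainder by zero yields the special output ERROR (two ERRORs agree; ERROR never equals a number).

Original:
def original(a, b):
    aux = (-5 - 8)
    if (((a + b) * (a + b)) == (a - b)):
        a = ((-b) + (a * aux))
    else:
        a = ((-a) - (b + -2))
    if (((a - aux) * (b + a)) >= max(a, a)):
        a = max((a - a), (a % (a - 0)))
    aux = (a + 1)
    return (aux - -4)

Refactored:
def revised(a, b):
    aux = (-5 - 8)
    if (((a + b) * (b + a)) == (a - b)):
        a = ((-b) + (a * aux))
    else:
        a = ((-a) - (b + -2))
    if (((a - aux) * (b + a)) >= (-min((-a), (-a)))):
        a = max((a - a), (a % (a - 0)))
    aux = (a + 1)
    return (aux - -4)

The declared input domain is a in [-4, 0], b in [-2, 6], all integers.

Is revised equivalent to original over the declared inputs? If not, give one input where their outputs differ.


The two are interchangeable: min/max/abs usage differs, and every declared input agrees.
One worked example (a=0, b=1) — original: aux=-13, then (((a + b) * (a + b)) == (a - b)) is false, then a=1, then (((a - aux) * (b + a)) >= max(a, a)) is true, then a=0, then aux=1, then returns 5; revised: aux=-13, then (((a + b) * (b + a)) == (a - b)) is false, then a=1, then (((a - aux) * (b + a)) >= (-min((-a), (-a)))) is true, then a=0, then aux=1, then returns 5; agreement on 5.
An exhaustive pass over the 45 declared inputs shows identical outputs.
verdict: equivalent


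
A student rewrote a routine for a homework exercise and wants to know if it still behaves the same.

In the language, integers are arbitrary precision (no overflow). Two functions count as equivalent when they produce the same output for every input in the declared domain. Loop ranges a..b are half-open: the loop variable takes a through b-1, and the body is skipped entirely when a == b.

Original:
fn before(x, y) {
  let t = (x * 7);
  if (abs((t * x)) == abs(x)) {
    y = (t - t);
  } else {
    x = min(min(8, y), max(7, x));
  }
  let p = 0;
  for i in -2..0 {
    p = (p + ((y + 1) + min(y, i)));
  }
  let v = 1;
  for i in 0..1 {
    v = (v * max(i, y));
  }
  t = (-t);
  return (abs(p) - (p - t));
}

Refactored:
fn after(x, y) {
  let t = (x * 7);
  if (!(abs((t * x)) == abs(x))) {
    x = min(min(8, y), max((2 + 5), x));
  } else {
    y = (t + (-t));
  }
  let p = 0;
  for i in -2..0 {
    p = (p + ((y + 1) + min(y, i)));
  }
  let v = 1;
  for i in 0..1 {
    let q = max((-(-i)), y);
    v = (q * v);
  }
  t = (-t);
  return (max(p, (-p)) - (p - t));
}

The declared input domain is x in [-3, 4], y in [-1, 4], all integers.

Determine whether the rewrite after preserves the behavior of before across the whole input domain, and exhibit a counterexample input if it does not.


This is a faithful refactor — arithmetic usage differs, plus local variable names differ, plus constant usage differs, plus min/max/abs usage differs, plus boolean connective usage differs, plus statement counts differ, but the computed results match everywhere.
One worked example (x=0, y=2) — before: t = 0; (abs((t * x)) == abs(x)) -> true; y = 0; p = 0; [i=-2]; p = -1; [i=-1]; p = -1; v = 1; [i=0]; v = 0; t = 0; return 2; after: t = 0; (!(abs((t * x)) == abs(x))) -> false; y = 0; p = 0; [i=-2]; p = -1; [i=-1]; p = -1; v = 1; [i=0]; q = 0; v = 0; t = 0; return 2; agreement on 2.
An exhaustive pass over the 48 declared inputs shows identical outputs.
verdict: equivalent


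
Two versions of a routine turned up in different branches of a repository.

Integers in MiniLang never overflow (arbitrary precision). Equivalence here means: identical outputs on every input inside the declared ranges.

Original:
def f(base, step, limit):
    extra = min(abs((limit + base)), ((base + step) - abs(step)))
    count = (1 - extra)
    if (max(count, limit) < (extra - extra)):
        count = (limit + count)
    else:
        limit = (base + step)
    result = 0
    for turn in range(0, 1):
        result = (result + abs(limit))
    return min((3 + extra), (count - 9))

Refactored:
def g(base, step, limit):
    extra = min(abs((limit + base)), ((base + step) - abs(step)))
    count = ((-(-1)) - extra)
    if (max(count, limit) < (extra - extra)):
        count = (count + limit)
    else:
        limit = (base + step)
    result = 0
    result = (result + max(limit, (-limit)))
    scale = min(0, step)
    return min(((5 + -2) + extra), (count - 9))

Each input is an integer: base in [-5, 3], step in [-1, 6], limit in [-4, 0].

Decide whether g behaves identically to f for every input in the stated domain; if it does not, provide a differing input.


This is a faithful refactor — local variable names differ; and arithmetic usage differs; and constant usage differs; and loop structure differs; and min/max/abs usage differs, but the computed results match everywhere.
As a probe, take base=-1, step=5, limit=-2: f runs extra becomes -1; next count becomes 2; next (max(count, limit) < (extra - extra)) evaluates to false; next limit becomes 4; next result becomes 0; next at turn=0:; next result becomes 4; next final value -7; g runs extra becomes -1; next count becomes 2; next (max(count, limit) < (extra - extra)) evaluates to false; next limit becomes 4; next result becomes 0; next result becomes 4; next scale becomes 0; next final value -7; both end at -7.
An exhaustive pass over the 360 declared inputs shows identical outputs.
verdict: equivalent


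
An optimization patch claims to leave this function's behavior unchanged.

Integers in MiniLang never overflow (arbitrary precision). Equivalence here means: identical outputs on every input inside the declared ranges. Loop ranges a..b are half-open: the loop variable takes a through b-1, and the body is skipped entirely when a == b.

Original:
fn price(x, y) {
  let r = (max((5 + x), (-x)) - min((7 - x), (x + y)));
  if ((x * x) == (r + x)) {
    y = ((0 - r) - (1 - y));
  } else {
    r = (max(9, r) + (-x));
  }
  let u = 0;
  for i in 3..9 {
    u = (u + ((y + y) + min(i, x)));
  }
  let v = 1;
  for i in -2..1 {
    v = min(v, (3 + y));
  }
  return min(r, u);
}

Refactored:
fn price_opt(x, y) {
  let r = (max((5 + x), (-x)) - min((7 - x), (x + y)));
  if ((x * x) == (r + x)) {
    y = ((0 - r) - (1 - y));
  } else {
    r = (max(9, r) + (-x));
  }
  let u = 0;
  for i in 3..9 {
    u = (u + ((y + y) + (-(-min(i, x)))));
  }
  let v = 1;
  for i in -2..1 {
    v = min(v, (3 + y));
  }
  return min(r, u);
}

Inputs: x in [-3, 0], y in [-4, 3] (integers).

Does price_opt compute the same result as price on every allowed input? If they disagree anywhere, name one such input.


Changes here: same computation, different form; the full 32-point sweep finds no disagreement.
verdict: equivalent


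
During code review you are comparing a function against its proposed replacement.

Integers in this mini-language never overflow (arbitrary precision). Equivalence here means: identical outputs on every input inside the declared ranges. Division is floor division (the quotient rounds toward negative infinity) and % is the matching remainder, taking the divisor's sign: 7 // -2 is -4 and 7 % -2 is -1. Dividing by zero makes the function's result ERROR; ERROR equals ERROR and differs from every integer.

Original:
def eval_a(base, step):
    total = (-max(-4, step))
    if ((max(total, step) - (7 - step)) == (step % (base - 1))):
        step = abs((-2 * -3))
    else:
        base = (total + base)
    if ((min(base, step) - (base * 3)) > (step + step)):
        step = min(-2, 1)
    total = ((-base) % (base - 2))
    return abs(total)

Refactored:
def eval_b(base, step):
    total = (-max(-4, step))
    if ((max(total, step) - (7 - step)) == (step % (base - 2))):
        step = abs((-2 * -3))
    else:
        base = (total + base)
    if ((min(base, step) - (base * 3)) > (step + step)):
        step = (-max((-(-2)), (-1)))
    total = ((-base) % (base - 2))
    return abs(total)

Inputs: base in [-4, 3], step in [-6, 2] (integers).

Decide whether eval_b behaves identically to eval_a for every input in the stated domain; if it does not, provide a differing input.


The rewrite breaks on base=1, step=-6, where the results are ERROR and 1.
eval_a: total=4, then a zero divisor aborts: ERROR
eval_b: total=4, then ((max(total, step) - (7 - step)) == (step % (base - 2))) is false, then base=5, then ((min(base, step) - (base * 3)) > (step + step)) is false, then total=1, then returns 1
verdict: not equivalent; witness: base=1, step=-6


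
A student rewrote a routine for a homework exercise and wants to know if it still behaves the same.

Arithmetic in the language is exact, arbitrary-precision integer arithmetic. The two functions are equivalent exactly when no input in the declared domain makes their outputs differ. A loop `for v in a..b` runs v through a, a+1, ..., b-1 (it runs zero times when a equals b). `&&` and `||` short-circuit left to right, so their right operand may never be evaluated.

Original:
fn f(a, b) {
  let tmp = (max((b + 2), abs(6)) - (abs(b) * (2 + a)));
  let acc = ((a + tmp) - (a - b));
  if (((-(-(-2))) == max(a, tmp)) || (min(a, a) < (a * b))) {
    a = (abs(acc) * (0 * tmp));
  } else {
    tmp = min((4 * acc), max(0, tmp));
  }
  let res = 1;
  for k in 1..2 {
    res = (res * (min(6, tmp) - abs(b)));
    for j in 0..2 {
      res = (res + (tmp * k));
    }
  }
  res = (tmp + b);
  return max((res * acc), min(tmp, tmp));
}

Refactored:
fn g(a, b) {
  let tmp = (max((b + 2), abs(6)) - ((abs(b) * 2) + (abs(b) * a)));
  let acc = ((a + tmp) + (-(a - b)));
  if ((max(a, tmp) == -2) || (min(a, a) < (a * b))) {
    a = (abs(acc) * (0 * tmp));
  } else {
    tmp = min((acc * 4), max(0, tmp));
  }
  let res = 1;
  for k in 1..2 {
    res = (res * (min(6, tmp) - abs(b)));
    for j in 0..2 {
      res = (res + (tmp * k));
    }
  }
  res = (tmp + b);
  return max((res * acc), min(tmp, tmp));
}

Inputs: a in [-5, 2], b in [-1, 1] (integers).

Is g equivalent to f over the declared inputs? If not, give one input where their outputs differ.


Behavior is preserved: although arithmetic usage differs; also min/max/abs usage differs, the outputs never diverge.
As a probe, take a=-5, b=-1: f runs tmp=9, then acc=8, then (((-(-(-2))) == max(a, tmp)) || (min(a, a) < (a * b))) is true, then a=0, then res=1, then (k=1), then res=5, then (j=0), then res=14, then (j=1), then res=23, then res=8, then returns 64; g runs tmp=9, then acc=8, then ((max(a, tmp) == -2) || (min(a, a) < (a * b))) is true, then a=0, then res=1, then (k=1), then res=5, then (j=0), then res=14, then (j=1), then res=23, then res=8, then returns 64; both end at 64.
Checked all 24 inputs in the declared domain: the outputs agree on every one.
verdict: equivalent


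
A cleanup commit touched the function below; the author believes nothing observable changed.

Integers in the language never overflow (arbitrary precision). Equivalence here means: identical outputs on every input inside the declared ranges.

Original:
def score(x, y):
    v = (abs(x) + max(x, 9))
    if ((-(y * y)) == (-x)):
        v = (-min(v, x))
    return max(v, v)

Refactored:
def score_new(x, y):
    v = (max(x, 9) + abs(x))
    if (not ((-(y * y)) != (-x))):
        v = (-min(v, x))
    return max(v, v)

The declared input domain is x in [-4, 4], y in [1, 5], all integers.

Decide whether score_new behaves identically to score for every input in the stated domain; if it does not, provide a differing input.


Side by side, the visible changes include: boolean connective usage differs; also comparison usage differs.
One worked example (x=2, y=4) — score: v := 11 | ((-(y * y)) == (-x)): false | result 11; score_new: v := 11 | (not ((-(y * y)) != (-x))): false | result 11; agreement on 11.
Checked all 45 inputs in the declared domain: the outputs agree on every one.
verdict: equivalent


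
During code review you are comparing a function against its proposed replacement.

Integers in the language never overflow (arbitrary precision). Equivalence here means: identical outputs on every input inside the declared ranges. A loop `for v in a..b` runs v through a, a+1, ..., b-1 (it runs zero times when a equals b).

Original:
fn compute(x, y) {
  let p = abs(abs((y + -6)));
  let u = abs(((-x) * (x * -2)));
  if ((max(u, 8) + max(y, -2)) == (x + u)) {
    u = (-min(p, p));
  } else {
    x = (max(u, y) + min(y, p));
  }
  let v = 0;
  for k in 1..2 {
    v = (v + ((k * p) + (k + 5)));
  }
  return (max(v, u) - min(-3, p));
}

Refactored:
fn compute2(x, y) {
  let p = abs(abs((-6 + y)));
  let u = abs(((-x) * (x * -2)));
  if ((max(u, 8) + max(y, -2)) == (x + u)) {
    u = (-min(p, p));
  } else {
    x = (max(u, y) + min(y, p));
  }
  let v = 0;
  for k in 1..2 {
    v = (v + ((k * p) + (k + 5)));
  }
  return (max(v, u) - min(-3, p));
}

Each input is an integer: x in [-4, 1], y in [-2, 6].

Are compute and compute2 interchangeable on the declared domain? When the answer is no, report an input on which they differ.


Behavior is preserved: although same computation, different form, the outputs never diverge.
One worked example (x=-4, y=3) — compute: p = 3; u = 32; ((max(u, 8) + max(y, -2)) == (x + u)) -> false; x = 35; v = 0; [k=1]; v = 9; return 35; compute2: p = 3; u = 32; ((max(u, 8) + max(y, -2)) == (x + u)) -> false; x = 35; v = 0; [k=1]; v = 9; return 35; agreement on 35.
Across all 54 domain points the two functions coincide.
verdict: equivalent


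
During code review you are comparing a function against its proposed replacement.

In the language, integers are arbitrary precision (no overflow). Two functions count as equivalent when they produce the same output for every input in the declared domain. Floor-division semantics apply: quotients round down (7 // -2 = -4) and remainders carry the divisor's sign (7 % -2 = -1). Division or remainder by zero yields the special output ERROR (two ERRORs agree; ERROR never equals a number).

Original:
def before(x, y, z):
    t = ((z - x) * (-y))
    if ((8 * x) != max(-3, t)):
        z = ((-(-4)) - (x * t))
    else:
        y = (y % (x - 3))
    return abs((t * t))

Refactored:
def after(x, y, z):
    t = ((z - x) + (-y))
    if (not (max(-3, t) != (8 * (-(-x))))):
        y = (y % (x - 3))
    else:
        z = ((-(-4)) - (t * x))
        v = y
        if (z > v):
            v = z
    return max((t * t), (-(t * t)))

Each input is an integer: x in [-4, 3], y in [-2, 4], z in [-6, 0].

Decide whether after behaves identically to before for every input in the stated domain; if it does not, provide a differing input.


On input x=-4, y=-2, z=-6, before returns 16 while after returns 0.
verdict: not equivalent; witness: x=-4, y=-2, z=-6
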